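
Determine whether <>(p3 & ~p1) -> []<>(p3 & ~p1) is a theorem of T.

Tableau for the negation ~(<>(p3 & ~p1) -> []<>(p3 & ~p1)):
1. ~(<>(p3 & ~p1) -> []<>(p3 & ~p1)), u
2. <>(p3 & ~p1), u
3. ~[]<>(p3 & ~p1), u
4. p3 & ~p1, v
5. p3, v
6. ~p1, v
7. ~<>(p3 & ~p1), w
8. ~(p3 & ~p1), w
9. p1, w
Accessibility: uRu, uRv, uRw, vRv, wRw
The negation has an open branch (countermodel exists).

Not valid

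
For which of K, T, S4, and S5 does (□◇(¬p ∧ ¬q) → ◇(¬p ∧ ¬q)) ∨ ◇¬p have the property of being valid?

T-tableau for the negation ¬((□◇(¬p ∧ ¬q) → ◇(¬p ∧ ¬q)) ∨ ◇¬p):
1. ¬((□◇(¬p ∧ ¬q) → ◇(¬p ∧ ¬q)) ∨ ◇¬p), w0
2. ¬(□◇(¬p ∧ ¬q) → ◇(¬p ∧ ¬q)), w0   [¬∨-rule on 1]
3. ¬◇¬p, w0   [¬∨-rule on 1]
4. □◇(¬p ∧ ¬q), w0   [¬→-rule on 2]
5. ¬◇(¬p ∧ ¬q), w0   [¬→-rule on 2]
6. p, w0   [¬◇-rule on 3 via w0Rw0]
7. ◇(¬p ∧ ¬q), w0   [□-rule on 4 via w0Rw0]
8. ¬(¬p ∧ ¬q), w0   [¬◇-rule on 5 via w0Rw0]
9. q, w0   [¬∧-rule on 8 (branches; this branch)]
10. ¬p ∧ ¬q, w1   [◇-rule on 7: fresh world w1, w0Rw1]
11. ¬p, w1   [∧-rule on 10]
12. ¬q, w1   [∧-rule on 10]
13. p, w1   [¬◇-rule on 3 via w0Rw1]
Accessibility: w0Rw0, w0Rw1, w1Rw1
Branch closes: p and ¬p both at w1.
Every branch closes (one shown): valid in T, hence also in S4, S5 (every theorem of T is a theorem of S4 and S5).
K-tableau for the negation ¬((□◇(¬p ∧ ¬q) → ◇(¬p ∧ ¬q)) ∨ ◇¬p):
1. ¬((□◇(¬p ∧ ¬q) → ◇(¬p ∧ ¬q)) ∨ ◇¬p), w0
2. ¬(□◇(¬p ∧ ¬q) → ◇(¬p ∧ ¬q)), w0   [¬∨-rule on 1]
3. ¬◇¬p, w0   [¬∨-rule on 1]
4. □◇(¬p ∧ ¬q), w0   [¬→-rule on 2]
5. ¬◇(¬p ∧ ¬q), w0   [¬→-rule on 2]
Complete open branch: countermodel on a K-frame, so not valid in K.

T, S4, S5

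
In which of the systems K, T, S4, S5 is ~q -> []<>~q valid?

S5

S4-tableau for the negation ~(~q -> []<>~q):
1. ~(~q -> []<>~q), w0
2. ~q, w0   [~->-rule on 1]
3. ~[]<>~q, w0   [~->-rule on 1]
4. ~<>~q, w1   [~[]-rule on 3: fresh world w1, w0Rw1]
5. q, w1   [~<>-rule on 4 via w1Rw1]
Accessibility: w0Rw0, w0Rw1, w1Rw1
Complete open branch: countermodel on an S4-frame, so not valid in S4, nor in K, T (the same frame is also a K-frame and a T-frame).
S5-tableau for the negation ~(~q -> []<>~q):
1. ~(~q -> []<>~q), w0
2. ~q, w0   [~->-rule on 1]
3. ~[]<>~q, w0   [~->-rule on 1]
4. ~<>~q, w1   [~[]-rule on 3: fresh world w1, w0Rw1]
5. q, w0   [~<>-rule on 4 via w1Rw0]
Accessibility: w0Rw0, w0Rw1, w1Rw0, w1Rw1
Branch closes: q and ~q both at w0.
Every branch closes (one shown): valid in S5.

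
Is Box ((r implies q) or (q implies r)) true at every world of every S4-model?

Valid

Tableau for the negation not Box ((r implies q) or (q implies r)):
1. not Box ((r implies q) or (q implies r)), u
2. not ((r implies q) or (q implies r)), v   [neg-Box-rule on 1: fresh world v, uRv]
3. not (r implies q), v   [neg-or-rule on 2]
4. not (q implies r), v   [neg-or-rule on 2]
5. r, v   [neg-implies-rule on 3]
6. not q, v   [neg-implies-rule on 3]
7. q, v   [neg-implies-rule on 4]
8. not r, v   [neg-implies-rule on 4]
Accessibility: uRu, uRv, vRv
Branch closes: q and not q both at v.
All branches of the negation close; one closing branch shown above.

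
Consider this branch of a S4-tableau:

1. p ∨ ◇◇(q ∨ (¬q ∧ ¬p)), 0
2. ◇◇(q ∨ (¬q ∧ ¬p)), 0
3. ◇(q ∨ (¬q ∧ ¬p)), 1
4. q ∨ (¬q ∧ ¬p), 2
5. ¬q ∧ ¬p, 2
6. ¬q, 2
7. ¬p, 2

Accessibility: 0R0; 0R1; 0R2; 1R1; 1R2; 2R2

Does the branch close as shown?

No world carries both an atom and its negation.

No, open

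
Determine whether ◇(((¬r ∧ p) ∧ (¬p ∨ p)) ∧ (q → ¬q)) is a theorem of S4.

No, not valid

Tableau for the negation ¬◇(((¬r ∧ p) ∧ (¬p ∨ p)) ∧ (q → ¬q)):
1. ¬◇(((¬r ∧ p) ∧ (¬p ∨ p)) ∧ (q → ¬q)), w0
2. ¬(((¬r ∧ p) ∧ (¬p ∨ p)) ∧ (q → ¬q)), w0
3. ¬(q → ¬q), w0
4. q, w0
Accessibility: w0Rw0
The negation has an open branch (countermodel exists).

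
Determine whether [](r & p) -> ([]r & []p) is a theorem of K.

Yes, valid

Tableau for the negation ~([](r & p) -> ([]r & []p)):
1. ~([](r & p) -> ([]r & []p)), u
2. [](r & p), u
3. ~([]r & []p), u
4. ~[]p, u
5. ~p, v
6. r & p, v
7. r, v
8. p, v
Accessibility: uRv
Branch closes: p and ~p both at v.
Every branch of the negation's tableau closes; the branch above is one of them.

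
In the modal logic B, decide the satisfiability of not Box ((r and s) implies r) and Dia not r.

1. not Box ((r and s) implies r) and Dia not r, u
2. not Box ((r and s) implies r), u
3. Dia not r, u
4. not ((r and s) implies r), v
5. r and s, v
6. not r, v
7. r, v
8. s, v
Accessibility: uRu, uRv, vRu, vRv
Branch closes: r and not r both at v.
Every branch closes; the branch above is one of them.

Unsatisfiable (every branch closes)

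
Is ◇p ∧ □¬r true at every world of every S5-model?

Invalid (countermodel exists)

Tableau for the negation ¬(◇p ∧ □¬r):
1. ¬(◇p ∧ □¬r), w0
2. ¬□¬r, w0   [¬∧-rule on 1 (branches; this branch)]
3. r, w1   [¬□-rule on 2: fresh world w1, w0Rw1]
Accessibility: w0Rw0, w0Rw1, w1Rw0, w1Rw1
The negation has an open branch (countermodel exists).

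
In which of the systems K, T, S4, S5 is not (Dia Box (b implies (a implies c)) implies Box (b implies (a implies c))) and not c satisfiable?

S5-tableau for the formula:
1. not (Dia Box (b implies (a implies c)) implies Box (b implies (a implies c))) and not c, 0
2. not (Dia Box (b implies (a implies c)) implies Box (b implies (a implies c))), 0
3. not c, 0
4. Dia Box (b implies (a implies c)), 0
5. not Box (b implies (a implies c)), 0
6. Box (b implies (a implies c)), 1
7. b implies (a implies c), 0
8. b implies (a implies c), 1
9. a implies c, 0
10. a implies c, 1
11. not a, 0
12. c, 1
13. not (b implies (a implies c)), 2
14. b, 2
15. not (a implies c), 2
16. a, 2
17. not c, 2
18. b implies (a implies c), 2
19. a implies c, 2
20. c, 2
Accessibility: 0R0, 0R1, 0R2, 1R0, 1R1, 1R2, 2R0, 2R1, 2R2
Branch closes: c and not c both at 2.
Every branch closes (one shown): unsatisfiable in S5.
S4-tableau for the formula:
1. not (Dia Box (b implies (a implies c)) implies Box (b implies (a implies c))) and not c, 0
2. not (Dia Box (b implies (a implies c)) implies Box (b implies (a implies c))), 0
3. not c, 0
4. Dia Box (b implies (a implies c)), 0
5. not Box (b implies (a implies c)), 0
6. Box (b implies (a implies c)), 1
7. b implies (a implies c), 1
8. a implies c, 1
9. c, 1
10. not (b implies (a implies c)), 2
11. b, 2
12. not (a implies c), 2
13. a, 2
14. not c, 2
Accessibility: 0R0, 0R1, 0R2, 1R1, 2R2
Complete open branch: satisfiable in S4, hence also in K, T (this S4-model is also a K-model and a T-model).

K, T, S4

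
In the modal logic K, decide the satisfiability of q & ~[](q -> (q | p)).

1. q & ~[](q -> (q | p)), u
2. q, u
3. ~[](q -> (q | p)), u
4. ~(q -> (q | p)), v
5. q, v
6. ~(q | p), v
7. ~q, v
8. ~p, v
Accessibility: uRv
Branch closes: q and ~q both at v.
Every branch closes; the branch above is one of them.

No, unsatisfiable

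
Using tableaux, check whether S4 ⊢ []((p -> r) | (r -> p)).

Yes, valid

Tableau for the negation ~[]((p -> r) | (r -> p)):
1. ~[]((p -> r) | (r -> p)), 0
2. ~((p -> r) | (r -> p)), 1
3. ~(p -> r), 1
4. ~(r -> p), 1
5. p, 1
6. ~r, 1
7. r, 1
8. ~p, 1
Accessibility: 0R0, 0R1, 1R1
Branch closes: r and ~r both at 1.
All branches of the negation close; one closing branch shown above.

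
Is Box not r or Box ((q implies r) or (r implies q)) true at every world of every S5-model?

Valid

Tableau for the negation not (Box not r or Box ((q implies r) or (r implies q))):
1. not (Box not r or Box ((q implies r) or (r implies q))), u
2. not Box not r, u   [neg-or-rule on 1]
3. not Box ((q implies r) or (r implies q)), u   [neg-or-rule on 1]
4. r, v   [neg-Box-rule on 2: fresh world v, uRv]
5. not ((q implies r) or (r implies q)), w   [neg-Box-rule on 3: fresh world w, uRw]
6. not (q implies r), w   [neg-or-rule on 5]
7. not (r implies q), w   [neg-or-rule on 5]
8. q, w   [neg-implies-rule on 6]
9. not r, w   [neg-implies-rule on 6]
10. r, w   [neg-implies-rule on 7]
11. not q, w   [neg-implies-rule on 7]
Accessibility: uRu, uRv, uRw, vRu, vRv, vRw, wRu, wRv, wRw
Branch closes: r and not r both at w.
Every branch of the negation's tableau closes; the branch above is one of them.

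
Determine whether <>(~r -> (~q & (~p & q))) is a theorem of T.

Invalid (countermodel exists)

Tableau for the negation ~<>(~r -> (~q & (~p & q))):
1. ~<>(~r -> (~q & (~p & q))), w0
2. ~(~r -> (~q & (~p & q))), w0   [~<>-rule on 1 via w0Rw0]
3. ~r, w0   [~->-rule on 2]
4. ~(~q & (~p & q)), w0   [~->-rule on 2]
5. ~(~p & q), w0   [~&-rule on 4 (branches; this branch)]
6. ~q, w0   [~&-rule on 5 (branches; this branch)]
Accessibility: w0Rw0
The negation has an open branch (countermodel exists).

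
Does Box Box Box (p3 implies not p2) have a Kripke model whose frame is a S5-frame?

1. Box Box Box (p3 implies not p2), 0
2. Box Box (p3 implies not p2), 0   [Box-rule on 1 via 0R0]
3. Box (p3 implies not p2), 0   [Box-rule on 2 via 0R0]
4. p3 implies not p2, 0   [Box-rule on 3 via 0R0]
5. not p2, 0   [implies-rule on 4 (branches; this branch)]
Accessibility: 0R0

Yes, satisfiable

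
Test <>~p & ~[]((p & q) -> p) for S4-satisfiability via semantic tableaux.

Unsatisfiable

1. <>~p & ~[]((p & q) -> p), w0
2. <>~p, w0
3. ~[]((p & q) -> p), w0
4. ~p, w1
5. ~((p & q) -> p), w2
6. p & q, w2
7. ~p, w2
8. p, w2
9. q, w2
Accessibility: w0Rw0, w0Rw1, w0Rw2, w1Rw1, w2Rw2
Branch closes: p and ~p both at w2.
Every branch closes; the branch above is one of them.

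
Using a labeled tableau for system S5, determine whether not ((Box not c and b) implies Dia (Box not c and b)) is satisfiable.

1. not ((Box not c and b) implies Dia (Box not c and b)), u
2. Box not c and b, u
3. not Dia (Box not c and b), u
4. Box not c, u
5. b, u
6. not (Box not c and b), u
7. not c, u
8. not Box not c, u
9. c, v
10. not (Box not c and b), v
11. not c, v
Accessibility: uRu, uRv, vRu, vRv
Branch closes: c and not c both at v.
Every branch closes; the branch above is one of them.

Unsatisfiable (every branch closes)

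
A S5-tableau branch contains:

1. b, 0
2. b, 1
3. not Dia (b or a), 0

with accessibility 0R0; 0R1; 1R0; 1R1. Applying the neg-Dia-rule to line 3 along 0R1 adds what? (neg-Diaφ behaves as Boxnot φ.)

not (b or a), 1

neg-Diaφ behaves as Boxnot φ: propagate the negated body to each accessible world.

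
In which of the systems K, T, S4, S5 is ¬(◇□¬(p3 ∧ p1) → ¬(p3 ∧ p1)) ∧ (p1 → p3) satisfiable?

S5-tableau for the formula:
1. ¬(◇□¬(p3 ∧ p1) → ¬(p3 ∧ p1)) ∧ (p1 → p3), u
2. ¬(◇□¬(p3 ∧ p1) → ¬(p3 ∧ p1)), u
3. p1 → p3, u
4. ◇□¬(p3 ∧ p1), u
5. p3 ∧ p1, u
6. p3, u
7. p1, u
8. □¬(p3 ∧ p1), v
9. ¬(p3 ∧ p1), u
10. ¬(p3 ∧ p1), v
11. ¬p1, u
Accessibility: uRu, uRv, vRu, vRv
Branch closes: p1 and ¬p1 both at u.
Every branch closes (one shown): unsatisfiable in S5.
S4-tableau for the formula:
1. ¬(◇□¬(p3 ∧ p1) → ¬(p3 ∧ p1)) ∧ (p1 → p3), u
2. ¬(◇□¬(p3 ∧ p1) → ¬(p3 ∧ p1)), u
3. p1 → p3, u
4. ◇□¬(p3 ∧ p1), u
5. p3 ∧ p1, u
6. p3, u
7. p1, u
8. □¬(p3 ∧ p1), v
9. ¬(p3 ∧ p1), v
10. ¬p1, v
Accessibility: uRu, uRv, vRv
Complete open branch: satisfiable in S4, hence also in K, T (this S4-model is also a K-model and a T-model).

K, T, S4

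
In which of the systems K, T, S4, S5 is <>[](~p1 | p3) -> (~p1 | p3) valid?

S4-tableau for the negation ~(<>[](~p1 | p3) -> (~p1 | p3)):
1. ~(<>[](~p1 | p3) -> (~p1 | p3)), 0
2. <>[](~p1 | p3), 0
3. ~(~p1 | p3), 0
4. p1, 0
5. ~p3, 0
6. [](~p1 | p3), 1
7. ~p1 | p3, 1
8. p3, 1
Accessibility: 0R0, 0R1, 1R1
Complete open branch: countermodel on an S4-frame, so not valid in S4, nor in K, T (the same frame is also a K-frame and a T-frame).
S5-tableau for the negation ~(<>[](~p1 | p3) -> (~p1 | p3)):
1. ~(<>[](~p1 | p3) -> (~p1 | p3)), 0
2. <>[](~p1 | p3), 0
3. ~(~p1 | p3), 0
4. p1, 0
5. ~p3, 0
6. [](~p1 | p3), 1
7. ~p1 | p3, 0
8. ~p1 | p3, 1
9. p3, 0
Accessibility: 0R0, 0R1, 1R0, 1R1
Branch closes: p3 and ~p3 both at 0.
Every branch closes (one shown): valid in S5.

S5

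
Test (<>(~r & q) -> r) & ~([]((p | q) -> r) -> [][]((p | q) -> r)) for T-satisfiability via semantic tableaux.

Satisfiable

1. (<>(~r & q) -> r) & ~([]((p | q) -> r) -> [][]((p | q) -> r)), u
2. <>(~r & q) -> r, u   [&-rule on 1]
3. ~([]((p | q) -> r) -> [][]((p | q) -> r)), u   [&-rule on 1]
4. []((p | q) -> r), u   [~->-rule on 3]
5. ~[][]((p | q) -> r), u   [~->-rule on 3]
6. (p | q) -> r, u   [[]-rule on 4 via uRu]
7. r, u   [->-rule on 2 (branches; this branch)]
8. ~[]((p | q) -> r), v   [~[]-rule on 5: fresh world v, uRv]
9. (p | q) -> r, v   [[]-rule on 4 via uRv]
10. r, v   [->-rule on 9 (branches; this branch)]
11. ~((p | q) -> r), w   [~[]-rule on 8: fresh world w, vRw]
12. p | q, w   [~->-rule on 11]
13. ~r, w   [~->-rule on 11]
14. q, w   [|-rule on 12 (branches; this branch)]
Accessibility: uRu, uRv, vRv, vRw, wRw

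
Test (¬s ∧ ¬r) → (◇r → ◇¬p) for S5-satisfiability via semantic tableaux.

1. (¬s ∧ ¬r) → (◇r → ◇¬p), 0
2. ◇r → ◇¬p, 0   [→-rule on 1 (branches; this branch)]
3. ◇¬p, 0   [→-rule on 2 (branches; this branch)]
4. ¬p, 1   [◇-rule on 3: fresh world 1, 0R1]
Accessibility: 0R0, 0R1, 1R0, 1R1

Satisfiable (open branch found)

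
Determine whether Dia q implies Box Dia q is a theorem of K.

Tableau for the negation not (Dia q implies Box Dia q):
1. not (Dia q implies Box Dia q), w0
2. Dia q, w0
3. not Box Dia q, w0
4. q, w1
5. not Dia q, w2
Accessibility: w0Rw1, w0Rw2
The negation has an open branch (countermodel exists).

No, not valid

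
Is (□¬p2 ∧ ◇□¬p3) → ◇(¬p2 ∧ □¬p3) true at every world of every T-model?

Tableau for the negation ¬((□¬p2 ∧ ◇□¬p3) → ◇(¬p2 ∧ □¬p3)):
1. ¬((□¬p2 ∧ ◇□¬p3) → ◇(¬p2 ∧ □¬p3)), w0
2. □¬p2 ∧ ◇□¬p3, w0
3. ¬◇(¬p2 ∧ □¬p3), w0
4. □¬p2, w0
5. ◇□¬p3, w0
6. ¬(¬p2 ∧ □¬p3), w0
7. ¬p2, w0
8. ¬□¬p3, w0
9. □¬p3, w1
10. ¬(¬p2 ∧ □¬p3), w1
11. ¬p2, w1
12. ¬p3, w1
13. ¬□¬p3, w1
14. p3, w2
15. ¬(¬p2 ∧ □¬p3), w2
16. ¬p2, w2
17. ¬□¬p3, w2
18. p3, w3
19. ¬p3, w3
Accessibility: w0Rw0, w0Rw1, w0Rw2, w1Rw1, w1Rw3, w2Rw2, w3Rw3
Branch closes: p3 and ¬p3 both at w3.
All branches of the negation close; one closing branch shown above.

Valid in T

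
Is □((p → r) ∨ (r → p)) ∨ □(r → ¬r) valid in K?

Valid in K

Tableau for the negation ¬(□((p → r) ∨ (r → p)) ∨ □(r → ¬r)):
1. ¬(□((p → r) ∨ (r → p)) ∨ □(r → ¬r)), u
2. ¬□((p → r) ∨ (r → p)), u   [¬∨-rule on 1]
3. ¬□(r → ¬r), u   [¬∨-rule on 1]
4. ¬((p → r) ∨ (r → p)), v   [¬□-rule on 2: fresh world v, uRv]
5. ¬(p → r), v   [¬∨-rule on 4]
6. ¬(r → p), v   [¬∨-rule on 4]
7. p, v   [¬→-rule on 5]
8. ¬r, v   [¬→-rule on 5]
9. r, v   [¬→-rule on 6]
10. ¬p, v   [¬→-rule on 6]
Accessibility: uRv
Branch closes: r and ¬r both at v.
All branches of the negation close; one closing branch shown above.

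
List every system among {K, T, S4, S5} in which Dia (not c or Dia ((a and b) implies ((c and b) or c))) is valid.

K-tableau for the negation not Dia (not c or Dia ((a and b) implies ((c and b) or c))):
1. not Dia (not c or Dia ((a and b) implies ((c and b) or c))), 0
Complete open branch: countermodel on a K-frame, so not valid in K.
T-tableau for the negation not Dia (not c or Dia ((a and b) implies ((c and b) or c))):
1. not Dia (not c or Dia ((a and b) implies ((c and b) or c))), 0
2. not (not c or Dia ((a and b) implies ((c and b) or c))), 0
3. c, 0
4. not Dia ((a and b) implies ((c and b) or c)), 0
5. not ((a and b) implies ((c and b) or c)), 0
6. a and b, 0
7. not ((c and b) or c), 0
8. a, 0
9. b, 0
10. not (c and b), 0
11. not c, 0
Accessibility: 0R0
Branch closes: c and not c both at 0.
Every branch closes (one shown): valid in T, hence also in S4, S5 (every theorem of T is a theorem of S4 and S5).

T, S4, S5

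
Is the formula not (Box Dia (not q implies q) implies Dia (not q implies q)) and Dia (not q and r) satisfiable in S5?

Unsatisfiable

1. not (Box Dia (not q implies q) implies Dia (not q implies q)) and Dia (not q and r), w0
2. not (Box Dia (not q implies q) implies Dia (not q implies q)), w0
3. Dia (not q and r), w0
4. Box Dia (not q implies q), w0
5. not Dia (not q implies q), w0
6. Dia (not q implies q), w0
7. not (not q implies q), w0
8. not q, w0
9. not q and r, w1
10. not q, w1
11. r, w1
12. Dia (not q implies q), w1
13. not (not q implies q), w1
14. not q implies q, w2
15. Dia (not q implies q), w2
16. not (not q implies q), w2
17. not q, w2
18. q, w2
Accessibility: w0Rw0, w0Rw1, w0Rw2, w1Rw0, w1Rw1, w1Rw2, w2Rw0, w2Rw1, w2Rw2
Branch closes: q and not q both at w2.
(One branch shown.) All branches close.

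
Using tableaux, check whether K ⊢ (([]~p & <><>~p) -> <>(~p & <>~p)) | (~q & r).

Tableau for the negation ~((([]~p & <><>~p) -> <>(~p & <>~p)) | (~q & r)):
1. ~((([]~p & <><>~p) -> <>(~p & <>~p)) | (~q & r)), 0
2. ~(([]~p & <><>~p) -> <>(~p & <>~p)), 0
3. ~(~q & r), 0
4. []~p & <><>~p, 0
5. ~<>(~p & <>~p), 0
6. []~p, 0
7. <><>~p, 0
8. ~r, 0
9. <>~p, 1
10. ~(~p & <>~p), 1
11. ~p, 1
12. ~<>~p, 1
13. ~p, 2
14. p, 2
Accessibility: 0R1, 1R2
Branch closes: p and ~p both at 2.
All branches of the negation close; one closing branch shown above.

Valid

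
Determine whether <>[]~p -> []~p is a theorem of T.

No, not valid

Tableau for the negation ~(<>[]~p -> []~p):
1. ~(<>[]~p -> []~p), w0
2. <>[]~p, w0
3. ~[]~p, w0
4. []~p, w1
5. ~p, w1
6. p, w2
Accessibility: w0Rw0, w0Rw1, w0Rw2, w1Rw1, w2Rw2
The negation has an open branch (countermodel exists).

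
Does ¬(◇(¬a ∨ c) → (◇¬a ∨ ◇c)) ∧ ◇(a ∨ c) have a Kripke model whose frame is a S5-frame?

Unsatisfiable

1. ¬(◇(¬a ∨ c) → (◇¬a ∨ ◇c)) ∧ ◇(a ∨ c), w0
2. ¬(◇(¬a ∨ c) → (◇¬a ∨ ◇c)), w0   [∧-rule on 1]
3. ◇(a ∨ c), w0   [∧-rule on 1]
4. ◇(¬a ∨ c), w0   [¬→-rule on 2]
5. ¬(◇¬a ∨ ◇c), w0   [¬→-rule on 2]
6. ¬◇¬a, w0   [¬∨-rule on 5]
7. ¬◇c, w0   [¬∨-rule on 5]
8. a, w0   [¬◇-rule on 6 via w0Rw0]
9. ¬c, w0   [¬◇-rule on 7 via w0Rw0]
10. a ∨ c, w1   [◇-rule on 3: fresh world w1, w0Rw1]
11. a, w1   [¬◇-rule on 6 via w0Rw1]
12. ¬c, w1   [¬◇-rule on 7 via w0Rw1]
13. ¬a ∨ c, w2   [◇-rule on 4: fresh world w2, w0Rw2]
14. a, w2   [¬◇-rule on 6 via w0Rw2]
15. ¬c, w2   [¬◇-rule on 7 via w0Rw2]
16. c, w2   [∨-rule on 13 (branches; this branch)]
Accessibility: w0Rw0, w0Rw1, w0Rw2, w1Rw0, w1Rw1, w1Rw2, w2Rw0, w2Rw1, w2Rw2
Branch closes: c and ¬c both at w2.
(One branch shown.) All branches close.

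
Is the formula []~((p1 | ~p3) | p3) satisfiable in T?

Unsatisfiable (every branch closes)

1. []~((p1 | ~p3) | p3), 0
2. ~((p1 | ~p3) | p3), 0
3. ~(p1 | ~p3), 0
4. ~p3, 0
5. ~p1, 0
6. p3, 0
Accessibility: 0R0
Branch closes: p3 and ~p3 both at 0.
Every branch closes; the branch above is one of them.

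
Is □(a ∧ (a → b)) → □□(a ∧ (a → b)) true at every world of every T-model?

Invalid (countermodel exists)

Tableau for the negation ¬(□(a ∧ (a → b)) → □□(a ∧ (a → b))):
1. ¬(□(a ∧ (a → b)) → □□(a ∧ (a → b))), w0
2. □(a ∧ (a → b)), w0
3. ¬□□(a ∧ (a → b)), w0
4. a ∧ (a → b), w0
5. a, w0
6. a → b, w0
7. b, w0
8. ¬□(a ∧ (a → b)), w1
9. a ∧ (a → b), w1
10. a, w1
11. a → b, w1
12. b, w1
13. ¬(a ∧ (a → b)), w2
14. ¬(a → b), w2
15. a, w2
16. ¬b, w2
Accessibility: w0Rw0, w0Rw1, w1Rw1, w1Rw2, w2Rw2
The negation has an open branch (countermodel exists).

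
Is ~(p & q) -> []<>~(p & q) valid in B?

Valid in B

Tableau for the negation ~(~(p & q) -> []<>~(p & q)):
1. ~(~(p & q) -> []<>~(p & q)), u
2. ~(p & q), u
3. ~[]<>~(p & q), u
4. ~q, u
5. ~<>~(p & q), v
6. p & q, u
7. p, u
8. q, u
Accessibility: uRu, uRv, vRu, vRv
Branch closes: q and ~q both at u.
Every branch of the negation's tableau closes; the branch above is one of them.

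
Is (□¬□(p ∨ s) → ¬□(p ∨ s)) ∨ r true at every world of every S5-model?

Yes, valid

Tableau for the negation ¬((□¬□(p ∨ s) → ¬□(p ∨ s)) ∨ r):
1. ¬((□¬□(p ∨ s) → ¬□(p ∨ s)) ∨ r), 0
2. ¬(□¬□(p ∨ s) → ¬□(p ∨ s)), 0
3. ¬r, 0
4. □¬□(p ∨ s), 0
5. □(p ∨ s), 0
6. ¬□(p ∨ s), 0
7. p ∨ s, 0
8. s, 0
9. ¬(p ∨ s), 1
10. ¬p, 1
11. ¬s, 1
12. ¬□(p ∨ s), 1
13. p ∨ s, 1
14. s, 1
Accessibility: 0R0, 0R1, 1R0, 1R1
Branch closes: s and ¬s both at 1.
All branches of the negation close; one closing branch shown above.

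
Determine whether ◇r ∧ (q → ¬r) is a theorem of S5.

Tableau for the negation ¬(◇r ∧ (q → ¬r)):
1. ¬(◇r ∧ (q → ¬r)), u
2. ¬(q → ¬r), u
3. q, u
4. r, u
Accessibility: uRu
The negation has an open branch (countermodel exists).

No, not valid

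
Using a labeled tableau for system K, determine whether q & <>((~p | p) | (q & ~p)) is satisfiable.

Satisfiable

1. q & <>((~p | p) | (q & ~p)), w0
2. q, w0
3. <>((~p | p) | (q & ~p)), w0
4. (~p | p) | (q & ~p), w1
5. q & ~p, w1
6. q, w1
7. ~p, w1
Accessibility: w0Rw1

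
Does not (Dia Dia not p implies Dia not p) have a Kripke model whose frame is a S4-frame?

1. not (Dia Dia not p implies Dia not p), u
2. Dia Dia not p, u   [neg-implies-rule on 1]
3. not Dia not p, u   [neg-implies-rule on 1]
4. p, u   [neg-Dia-rule on 3 via uRu]
5. Dia not p, v   [Dia-rule on 2: fresh world v, uRv]
6. p, v   [neg-Dia-rule on 3 via uRv]
7. not p, w   [Dia-rule on 5: fresh world w, vRw]
8. p, w   [neg-Dia-rule on 3 via uRw]
Accessibility: uRu, uRv, uRw, vRv, vRw, wRw
Branch closes: p and not p both at w.
(One branch shown.) All branches close.

Unsatisfiable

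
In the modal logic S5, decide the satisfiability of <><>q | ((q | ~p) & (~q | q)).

Yes, satisfiable

1. <><>q | ((q | ~p) & (~q | q)), u
2. (q | ~p) & (~q | q), u   [|-rule on 1 (branches; this branch)]
3. q | ~p, u   [&-rule on 2]
4. ~q | q, u   [&-rule on 2]
5. ~p, u   [|-rule on 3 (branches; this branch)]
6. q, u   [|-rule on 4 (branches; this branch)]
Accessibility: uRu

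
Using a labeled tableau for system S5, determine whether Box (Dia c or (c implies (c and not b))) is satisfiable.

Yes, satisfiable

1. Box (Dia c or (c implies (c and not b))), 0
2. Dia c or (c implies (c and not b)), 0
3. c implies (c and not b), 0
4. c and not b, 0
5. c, 0
6. not b, 0
Accessibility: 0R0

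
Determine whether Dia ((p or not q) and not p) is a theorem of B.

No, not valid

Tableau for the negation not Dia ((p or not q) and not p):
1. not Dia ((p or not q) and not p), w0
2. not ((p or not q) and not p), w0
3. p, w0
Accessibility: w0Rw0
The negation has an open branch (countermodel exists).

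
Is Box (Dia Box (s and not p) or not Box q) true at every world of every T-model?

No, not valid

Tableau for the negation not Box (Dia Box (s and not p) or not Box q):
1. not Box (Dia Box (s and not p) or not Box q), w0
2. not (Dia Box (s and not p) or not Box q), w1
3. not Dia Box (s and not p), w1
4. Box q, w1
5. not Box (s and not p), w1
6. q, w1
7. not (s and not p), w2
8. not Box (s and not p), w2
9. q, w2
10. p, w2
11. not (s and not p), w3
12. p, w3
Accessibility: w0Rw0, w0Rw1, w1Rw1, w1Rw2, w2Rw2, w2Rw3, w3Rw3
The negation has an open branch (countermodel exists).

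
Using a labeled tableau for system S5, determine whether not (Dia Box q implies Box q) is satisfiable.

1. not (Dia Box q implies Box q), u
2. Dia Box q, u   [neg-implies-rule on 1]
3. not Box q, u   [neg-implies-rule on 1]
4. Box q, v   [Dia-rule on 2: fresh world v, uRv]
5. q, u   [Box-rule on 4 via vRu]
6. q, v   [Box-rule on 4 via vRv]
7. not q, w   [neg-Box-rule on 3: fresh world w, uRw]
8. q, w   [Box-rule on 4 via vRw]
Accessibility: uRu, uRv, uRw, vRu, vRv, vRw, wRu, wRv, wRw
Branch closes: q and not q both at w.
(One branch shown.) All branches close.

No, unsatisfiable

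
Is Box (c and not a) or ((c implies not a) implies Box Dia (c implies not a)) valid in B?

Tableau for the negation not (Box (c and not a) or ((c implies not a) implies Box Dia (c implies not a))):
1. not (Box (c and not a) or ((c implies not a) implies Box Dia (c implies not a))), 0
2. not Box (c and not a), 0
3. not ((c implies not a) implies Box Dia (c implies not a)), 0
4. c implies not a, 0
5. not Box Dia (c implies not a), 0
6. not a, 0
7. not (c and not a), 1
8. a, 1
9. not Dia (c implies not a), 2
10. not (c implies not a), 0
11. c, 0
12. a, 0
Accessibility: 0R0, 0R1, 0R2, 1R0, 1R1, 2R0, 2R2
Branch closes: a and not a both at 0.
Every branch of the negation's tableau closes; the branch above is one of them.

Valid in B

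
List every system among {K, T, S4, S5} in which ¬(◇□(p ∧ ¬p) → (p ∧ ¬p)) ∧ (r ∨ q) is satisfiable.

K-tableau for the formula:
1. ¬(◇□(p ∧ ¬p) → (p ∧ ¬p)) ∧ (r ∨ q), w0
2. ¬(◇□(p ∧ ¬p) → (p ∧ ¬p)), w0   [∧-rule on 1]
3. r ∨ q, w0   [∧-rule on 1]
4. ◇□(p ∧ ¬p), w0   [¬→-rule on 2]
5. ¬(p ∧ ¬p), w0   [¬→-rule on 2]
6. q, w0   [∨-rule on 3 (branches; this branch)]
7. p, w0   [¬∧-rule on 5 (branches; this branch)]
8. □(p ∧ ¬p), w1   [◇-rule on 4: fresh world w1, w0Rw1]
Accessibility: w0Rw1
Complete open branch: satisfiable in K.
T-tableau for the formula:
1. ¬(◇□(p ∧ ¬p) → (p ∧ ¬p)) ∧ (r ∨ q), w0
2. ¬(◇□(p ∧ ¬p) → (p ∧ ¬p)), w0   [∧-rule on 1]
3. r ∨ q, w0   [∧-rule on 1]
4. ◇□(p ∧ ¬p), w0   [¬→-rule on 2]
5. ¬(p ∧ ¬p), w0   [¬→-rule on 2]
6. q, w0   [∨-rule on 3 (branches; this branch)]
7. p, w0   [¬∧-rule on 5 (branches; this branch)]
8. □(p ∧ ¬p), w1   [◇-rule on 4: fresh world w1, w0Rw1]
9. p ∧ ¬p, w1   [□-rule on 8 via w1Rw1]
10. p, w1   [∧-rule on 9]
11. ¬p, w1   [∧-rule on 9]
Accessibility: w0Rw0, w0Rw1, w1Rw1
Branch closes: p and ¬p both at w1.
Every branch closes (one shown): unsatisfiable in T, hence also in S4, S5 (every S4/S5-frame is a T-frame).

K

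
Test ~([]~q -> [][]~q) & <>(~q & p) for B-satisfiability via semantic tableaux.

Yes, satisfiable

1. ~([]~q -> [][]~q) & <>(~q & p), 0
2. ~([]~q -> [][]~q), 0   [&-rule on 1]
3. <>(~q & p), 0   [&-rule on 1]
4. []~q, 0   [~->-rule on 2]
5. ~[][]~q, 0   [~->-rule on 2]
6. ~q, 0   [[]-rule on 4 via 0R0]
7. ~q & p, 1   [<>-rule on 3: fresh world 1, 0R1]
8. ~q, 1   [&-rule on 7]
9. p, 1   [&-rule on 7]
10. ~[]~q, 2   [~[]-rule on 5: fresh world 2, 0R2]
11. ~q, 2   [[]-rule on 4 via 0R2]
12. q, 3   [~[]-rule on 10: fresh world 3, 2R3]
Accessibility: 0R0, 0R1, 0R2, 1R0, 1R1, 2R0, 2R2, 2R3, 3R2, 3R3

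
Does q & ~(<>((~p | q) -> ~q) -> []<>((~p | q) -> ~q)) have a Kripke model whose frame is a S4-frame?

1. q & ~(<>((~p | q) -> ~q) -> []<>((~p | q) -> ~q)), w0
2. q, w0   [&-rule on 1]
3. ~(<>((~p | q) -> ~q) -> []<>((~p | q) -> ~q)), w0   [&-rule on 1]
4. <>((~p | q) -> ~q), w0   [~->-rule on 3]
5. ~[]<>((~p | q) -> ~q), w0   [~->-rule on 3]
6. (~p | q) -> ~q, w1   [<>-rule on 4: fresh world w1, w0Rw1]
7. ~q, w1   [->-rule on 6 (branches; this branch)]
8. ~<>((~p | q) -> ~q), w2   [~[]-rule on 5: fresh world w2, w0Rw2]
9. ~((~p | q) -> ~q), w2   [~<>-rule on 8 via w2Rw2]
10. ~p | q, w2   [~->-rule on 9]
11. q, w2   [~->-rule on 9]
Accessibility: w0Rw0, w0Rw1, w0Rw2, w1Rw1, w2Rw2

Yes, satisfiable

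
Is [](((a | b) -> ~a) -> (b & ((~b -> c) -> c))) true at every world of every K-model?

Tableau for the negation ~[](((a | b) -> ~a) -> (b & ((~b -> c) -> c))):
1. ~[](((a | b) -> ~a) -> (b & ((~b -> c) -> c))), 0
2. ~(((a | b) -> ~a) -> (b & ((~b -> c) -> c))), 1
3. (a | b) -> ~a, 1
4. ~(b & ((~b -> c) -> c)), 1
5. ~a, 1
6. ~((~b -> c) -> c), 1
7. ~b -> c, 1
8. ~c, 1
9. b, 1
Accessibility: 0R1
The negation has an open branch (countermodel exists).

Not valid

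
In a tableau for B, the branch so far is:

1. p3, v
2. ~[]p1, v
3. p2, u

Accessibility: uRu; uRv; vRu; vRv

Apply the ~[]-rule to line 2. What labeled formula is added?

a fresh world w with vRw, and ~p1 at w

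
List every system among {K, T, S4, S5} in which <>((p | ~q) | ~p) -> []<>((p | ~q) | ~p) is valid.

T, S4, S5

T-tableau for the negation ~(<>((p | ~q) | ~p) -> []<>((p | ~q) | ~p)):
1. ~(<>((p | ~q) | ~p) -> []<>((p | ~q) | ~p)), w0
2. <>((p | ~q) | ~p), w0   [~->-rule on 1]
3. ~[]<>((p | ~q) | ~p), w0   [~->-rule on 1]
4. (p | ~q) | ~p, w1   [<>-rule on 2: fresh world w1, w0Rw1]
5. p | ~q, w1   [|-rule on 4 (branches; this branch)]
6. ~q, w1   [|-rule on 5 (branches; this branch)]
7. ~<>((p | ~q) | ~p), w2   [~[]-rule on 3: fresh world w2, w0Rw2]
8. ~((p | ~q) | ~p), w2   [~<>-rule on 7 via w2Rw2]
9. ~(p | ~q), w2   [~|-rule on 8]
10. p, w2   [~|-rule on 8]
11. ~p, w2   [~|-rule on 9]
12. q, w2   [~|-rule on 9]
Accessibility: w0Rw0, w0Rw1, w0Rw2, w1Rw1, w2Rw2
Branch closes: p and ~p both at w2.
Every branch closes (one shown): valid in T, hence also in S4, S5 (every theorem of T is a theorem of S4 and S5).
K-tableau for the negation ~(<>((p | ~q) | ~p) -> []<>((p | ~q) | ~p)):
1. ~(<>((p | ~q) | ~p) -> []<>((p | ~q) | ~p)), w0
2. <>((p | ~q) | ~p), w0   [~->-rule on 1]
3. ~[]<>((p | ~q) | ~p), w0   [~->-rule on 1]
4. (p | ~q) | ~p, w1   [<>-rule on 2: fresh world w1, w0Rw1]
5. ~p, w1   [|-rule on 4 (branches; this branch)]
6. ~<>((p | ~q) | ~p), w2   [~[]-rule on 3: fresh world w2, w0Rw2]
Accessibility: w0Rw1, w0Rw2
Complete open branch: countermodel on a K-frame, so not valid in K.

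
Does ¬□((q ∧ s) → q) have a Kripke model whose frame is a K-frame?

Unsatisfiable

1. ¬□((q ∧ s) → q), 0
2. ¬((q ∧ s) → q), 1   [¬□-rule on 1: fresh world 1, 0R1]
3. q ∧ s, 1   [¬→-rule on 2]
4. ¬q, 1   [¬→-rule on 2]
5. q, 1   [∧-rule on 3]
6. s, 1   [∧-rule on 3]
Accessibility: 0R1
Branch closes: q and ¬q both at 1.
(One branch shown.) All branches close.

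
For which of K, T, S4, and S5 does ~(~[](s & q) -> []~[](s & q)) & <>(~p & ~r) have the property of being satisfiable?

K, T, S4

S5-tableau for the formula:
1. ~(~[](s & q) -> []~[](s & q)) & <>(~p & ~r), w0
2. ~(~[](s & q) -> []~[](s & q)), w0
3. <>(~p & ~r), w0
4. ~[](s & q), w0
5. ~[]~[](s & q), w0
6. ~p & ~r, w1
7. ~p, w1
8. ~r, w1
9. ~(s & q), w2
10. ~q, w2
11. [](s & q), w3
12. s & q, w0
13. s, w0
14. q, w0
15. s & q, w1
16. s, w1
17. q, w1
18. s & q, w2
19. s, w2
20. q, w2
Accessibility: w0Rw0, w0Rw1, w0Rw2, w0Rw3, w1Rw0, w1Rw1, w1Rw2, w1Rw3, w2Rw0, w2Rw1, w2Rw2, w2Rw3, w3Rw0, w3Rw1, w3Rw2, w3Rw3
Branch closes: q and ~q both at w2.
Every branch closes (one shown): unsatisfiable in S5.
S4-tableau for the formula:
1. ~(~[](s & q) -> []~[](s & q)) & <>(~p & ~r), w0
2. ~(~[](s & q) -> []~[](s & q)), w0
3. <>(~p & ~r), w0
4. ~[](s & q), w0
5. ~[]~[](s & q), w0
6. ~p & ~r, w1
7. ~p, w1
8. ~r, w1
9. ~(s & q), w2
10. ~q, w2
11. [](s & q), w3
12. s & q, w3
13. s, w3
14. q, w3
Accessibility: w0Rw0, w0Rw1, w0Rw2, w0Rw3, w1Rw1, w2Rw2, w3Rw3
Complete open branch: satisfiable in S4, hence also in K, T (this S4-model is also a K-model and a T-model).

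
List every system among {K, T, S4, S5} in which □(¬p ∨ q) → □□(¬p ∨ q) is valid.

T-tableau for the negation ¬(□(¬p ∨ q) → □□(¬p ∨ q)):
1. ¬(□(¬p ∨ q) → □□(¬p ∨ q)), 0
2. □(¬p ∨ q), 0   [¬→-rule on 1]
3. ¬□□(¬p ∨ q), 0   [¬→-rule on 1]
4. ¬p ∨ q, 0   [□-rule on 2 via 0R0]
5. q, 0   [∨-rule on 4 (branches; this branch)]
6. ¬□(¬p ∨ q), 1   [¬□-rule on 3: fresh world 1, 0R1]
7. ¬p ∨ q, 1   [□-rule on 2 via 0R1]
8. q, 1   [∨-rule on 7 (branches; this branch)]
9. ¬(¬p ∨ q), 2   [¬□-rule on 6: fresh world 2, 1R2]
10. p, 2   [¬∨-rule on 9]
11. ¬q, 2   [¬∨-rule on 9]
Accessibility: 0R0, 0R1, 1R1, 1R2, 2R2
Complete open branch: countermodel on a T-frame, so not valid in T, nor in K (the same frame is also a K-frame).
S4-tableau for the negation ¬(□(¬p ∨ q) → □□(¬p ∨ q)):
1. ¬(□(¬p ∨ q) → □□(¬p ∨ q)), 0
2. □(¬p ∨ q), 0   [¬→-rule on 1]
3. ¬□□(¬p ∨ q), 0   [¬→-rule on 1]
4. ¬p ∨ q, 0   [□-rule on 2 via 0R0]
5. q, 0   [∨-rule on 4 (branches; this branch)]
6. ¬□(¬p ∨ q), 1   [¬□-rule on 3: fresh world 1, 0R1]
7. ¬p ∨ q, 1   [□-rule on 2 via 0R1]
8. q, 1   [∨-rule on 7 (branches; this branch)]
9. ¬(¬p ∨ q), 2   [¬□-rule on 6: fresh world 2, 1R2]
10. p, 2   [¬∨-rule on 9]
11. ¬q, 2   [¬∨-rule on 9]
12. ¬p ∨ q, 2   [□-rule on 2 via 0R2]
13. q, 2   [∨-rule on 12 (branches; this branch)]
Accessibility: 0R0, 0R1, 0R2, 1R1, 1R2, 2R2
Branch closes: q and ¬q both at 2.
Every branch closes (one shown): valid in S4, hence also in S5 (every theorem of S4 is a theorem of S5).

S4, S5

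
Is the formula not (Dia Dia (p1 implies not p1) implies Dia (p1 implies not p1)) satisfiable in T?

Satisfiable (open branch found)

1. not (Dia Dia (p1 implies not p1) implies Dia (p1 implies not p1)), 0
2. Dia Dia (p1 implies not p1), 0
3. not Dia (p1 implies not p1), 0
4. not (p1 implies not p1), 0
5. p1, 0
6. Dia (p1 implies not p1), 1
7. not (p1 implies not p1), 1
8. p1, 1
9. p1 implies not p1, 2
10. not p1, 2
Accessibility: 0R0, 0R1, 1R1, 1R2, 2R2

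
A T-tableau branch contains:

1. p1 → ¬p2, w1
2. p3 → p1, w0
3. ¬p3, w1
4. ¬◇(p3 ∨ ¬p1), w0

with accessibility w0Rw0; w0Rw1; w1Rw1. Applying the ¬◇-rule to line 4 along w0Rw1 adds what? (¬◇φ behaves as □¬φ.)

¬(p3 ∨ ¬p1), w1

¬◇φ behaves as □¬φ: propagate the negated body to each accessible world.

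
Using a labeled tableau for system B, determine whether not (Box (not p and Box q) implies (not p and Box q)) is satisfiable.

Unsatisfiable (every branch closes)

1. not (Box (not p and Box q) implies (not p and Box q)), u
2. Box (not p and Box q), u   [neg-implies-rule on 1]
3. not (not p and Box q), u   [neg-implies-rule on 1]
4. not p and Box q, u   [Box-rule on 2 via uRu]
5. not p, u   [and-rule on 4]
6. Box q, u   [and-rule on 4]
7. q, u   [Box-rule on 6 via uRu]
8. not Box q, u   [neg-and-rule on 3 (branches; this branch)]
9. not q, v   [neg-Box-rule on 8: fresh world v, uRv]
10. not p and Box q, v   [Box-rule on 2 via uRv]
11. not p, v   [and-rule on 10]
12. Box q, v   [and-rule on 10]
13. q, v   [Box-rule on 6 via uRv]
Accessibility: uRu, uRv, vRu, vRv
Branch closes: q and not q both at v.
(One branch shown.) All branches close.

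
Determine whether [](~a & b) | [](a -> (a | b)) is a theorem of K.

Tableau for the negation ~([](~a & b) | [](a -> (a | b))):
1. ~([](~a & b) | [](a -> (a | b))), u
2. ~[](~a & b), u   [~|-rule on 1]
3. ~[](a -> (a | b)), u   [~|-rule on 1]
4. ~(~a & b), v   [~[]-rule on 2: fresh world v, uRv]
5. ~b, v   [~&-rule on 4 (branches; this branch)]
6. ~(a -> (a | b)), w   [~[]-rule on 3: fresh world w, uRw]
7. a, w   [~->-rule on 6]
8. ~(a | b), w   [~->-rule on 6]
9. ~a, w   [~|-rule on 8]
10. ~b, w   [~|-rule on 8]
Accessibility: uRv, uRw
Branch closes: a and ~a both at w.
Every branch of the negation's tableau closes; the branch above is one of them.

Yes, valid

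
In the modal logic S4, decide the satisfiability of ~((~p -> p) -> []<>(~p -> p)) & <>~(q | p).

1. ~((~p -> p) -> []<>(~p -> p)) & <>~(q | p), w0
2. ~((~p -> p) -> []<>(~p -> p)), w0
3. <>~(q | p), w0
4. ~p -> p, w0
5. ~[]<>(~p -> p), w0
6. p, w0
7. ~(q | p), w1
8. ~q, w1
9. ~p, w1
10. ~<>(~p -> p), w2
11. ~(~p -> p), w2
12. ~p, w2
Accessibility: w0Rw0, w0Rw1, w0Rw2, w1Rw1, w2Rw2

Satisfiable (open branch found)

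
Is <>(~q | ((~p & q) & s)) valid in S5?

Invalid (countermodel exists)

Tableau for the negation ~<>(~q | ((~p & q) & s)):
1. ~<>(~q | ((~p & q) & s)), 0
2. ~(~q | ((~p & q) & s)), 0
3. q, 0
4. ~((~p & q) & s), 0
5. ~s, 0
Accessibility: 0R0
The negation has an open branch (countermodel exists).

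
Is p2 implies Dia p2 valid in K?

Tableau for the negation not (p2 implies Dia p2):
1. not (p2 implies Dia p2), u
2. p2, u   [neg-implies-rule on 1]
3. not Dia p2, u   [neg-implies-rule on 1]
The negation has an open branch (countermodel exists).

No, not valid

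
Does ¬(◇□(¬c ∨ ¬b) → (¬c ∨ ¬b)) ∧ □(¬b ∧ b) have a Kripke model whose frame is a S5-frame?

1. ¬(◇□(¬c ∨ ¬b) → (¬c ∨ ¬b)) ∧ □(¬b ∧ b), 0
2. ¬(◇□(¬c ∨ ¬b) → (¬c ∨ ¬b)), 0
3. □(¬b ∧ b), 0
4. ◇□(¬c ∨ ¬b), 0
5. ¬(¬c ∨ ¬b), 0
6. c, 0
7. b, 0
8. ¬b ∧ b, 0
9. ¬b, 0
Accessibility: 0R0
Branch closes: b and ¬b both at 0.
Every branch closes; the branch above is one of them.

Unsatisfiable (every branch closes)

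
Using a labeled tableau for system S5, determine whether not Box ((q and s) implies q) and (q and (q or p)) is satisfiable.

1. not Box ((q and s) implies q) and (q and (q or p)), 0
2. not Box ((q and s) implies q), 0
3. q and (q or p), 0
4. q, 0
5. q or p, 0
6. p, 0
7. not ((q and s) implies q), 1
8. q and s, 1
9. not q, 1
10. q, 1
11. s, 1
Accessibility: 0R0, 0R1, 1R0, 1R1
Branch closes: q and not q both at 1.
All branches of the tableau close; one closing branch shown above.

No, unsatisfiable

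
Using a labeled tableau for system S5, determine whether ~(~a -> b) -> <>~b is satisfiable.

Yes, satisfiable

1. ~(~a -> b) -> <>~b, u
2. <>~b, u
3. ~b, v
Accessibility: uRu, uRv, vRu, vRv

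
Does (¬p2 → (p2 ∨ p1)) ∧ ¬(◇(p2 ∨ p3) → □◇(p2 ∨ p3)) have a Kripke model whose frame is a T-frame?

Yes, satisfiable

1. (¬p2 → (p2 ∨ p1)) ∧ ¬(◇(p2 ∨ p3) → □◇(p2 ∨ p3)), 0
2. ¬p2 → (p2 ∨ p1), 0
3. ¬(◇(p2 ∨ p3) → □◇(p2 ∨ p3)), 0
4. ◇(p2 ∨ p3), 0
5. ¬□◇(p2 ∨ p3), 0
6. p2 ∨ p1, 0
7. p1, 0
8. p2 ∨ p3, 1
9. p3, 1
10. ¬◇(p2 ∨ p3), 2
11. ¬(p2 ∨ p3), 2
12. ¬p2, 2
13. ¬p3, 2
Accessibility: 0R0, 0R1, 0R2, 1R1, 2R2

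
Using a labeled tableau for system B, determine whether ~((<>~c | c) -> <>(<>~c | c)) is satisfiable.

Unsatisfiable

1. ~((<>~c | c) -> <>(<>~c | c)), 0
2. <>~c | c, 0
3. ~<>(<>~c | c), 0
4. ~(<>~c | c), 0
5. ~<>~c, 0
6. ~c, 0
7. c, 0
Accessibility: 0R0
Branch closes: c and ~c both at 0.
Every branch closes; the branch above is one of them.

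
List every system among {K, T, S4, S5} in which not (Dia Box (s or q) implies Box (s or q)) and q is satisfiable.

K, T, S4

S4-tableau for the formula:
1. not (Dia Box (s or q) implies Box (s or q)) and q, 0
2. not (Dia Box (s or q) implies Box (s or q)), 0   [and-rule on 1]
3. q, 0   [and-rule on 1]
4. Dia Box (s or q), 0   [neg-implies-rule on 2]
5. not Box (s or q), 0   [neg-implies-rule on 2]
6. Box (s or q), 1   [Dia-rule on 4: fresh world 1, 0R1]
7. s or q, 1   [Box-rule on 6 via 1R1]
8. q, 1   [or-rule on 7 (branches; this branch)]
9. not (s or q), 2   [neg-Box-rule on 5: fresh world 2, 0R2]
10. not s, 2   [neg-or-rule on 9]
11. not q, 2   [neg-or-rule on 9]
Accessibility: 0R0, 0R1, 0R2, 1R1, 2R2
Complete open branch: satisfiable in S4, hence also in K, T (this S4-model is also a K-model and a T-model).
S5-tableau for the formula:
1. not (Dia Box (s or q) implies Box (s or q)) and q, 0
2. not (Dia Box (s or q) implies Box (s or q)), 0   [and-rule on 1]
3. q, 0   [and-rule on 1]
4. Dia Box (s or q), 0   [neg-implies-rule on 2]
5. not Box (s or q), 0   [neg-implies-rule on 2]
6. Box (s or q), 1   [Dia-rule on 4: fresh world 1, 0R1]
7. s or q, 0   [Box-rule on 6 via 1R0]
8. s or q, 1   [Box-rule on 6 via 1R1]
9. q, 1   [or-rule on 8 (branches; this branch)]
10. not (s or q), 2   [neg-Box-rule on 5: fresh world 2, 0R2]
11. not s, 2   [neg-or-rule on 10]
12. not q, 2   [neg-or-rule on 10]
13. s or q, 2   [Box-rule on 6 via 1R2]
14. q, 2   [or-rule on 13 (branches; this branch)]
Accessibility: 0R0, 0R1, 0R2, 1R0, 1R1, 1R2, 2R0, 2R1, 2R2
Branch closes: q and not q both at 2.
Every branch closes (one shown): unsatisfiable in S5.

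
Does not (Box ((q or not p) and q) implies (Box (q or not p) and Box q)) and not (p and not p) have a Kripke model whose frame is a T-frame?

1. not (Box ((q or not p) and q) implies (Box (q or not p) and Box q)) and not (p and not p), 0
2. not (Box ((q or not p) and q) implies (Box (q or not p) and Box q)), 0
3. not (p and not p), 0
4. Box ((q or not p) and q), 0
5. not (Box (q or not p) and Box q), 0
6. (q or not p) and q, 0
7. q or not p, 0
8. q, 0
9. p, 0
10. not Box (q or not p), 0
11. not (q or not p), 1
12. not q, 1
13. p, 1
14. (q or not p) and q, 1
15. q or not p, 1
16. q, 1
Accessibility: 0R0, 0R1, 1R1
Branch closes: q and not q both at 1.
Every branch closes; the branch above is one of them.

Unsatisfiable (every branch closes)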